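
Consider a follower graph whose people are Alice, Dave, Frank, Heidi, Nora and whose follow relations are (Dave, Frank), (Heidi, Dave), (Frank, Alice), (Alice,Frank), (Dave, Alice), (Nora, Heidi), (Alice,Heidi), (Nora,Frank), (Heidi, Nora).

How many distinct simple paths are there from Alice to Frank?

3

Alice→Frank
Alice→Heidi→Dave→Frank
Alice→Heidi→Nora→Frank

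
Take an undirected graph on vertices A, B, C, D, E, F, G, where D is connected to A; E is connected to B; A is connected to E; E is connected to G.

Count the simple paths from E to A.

1

E–A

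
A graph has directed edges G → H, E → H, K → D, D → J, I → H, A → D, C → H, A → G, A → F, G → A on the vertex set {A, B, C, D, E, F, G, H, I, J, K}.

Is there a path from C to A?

Explore from C.
Distance 1: reach H.
The search from C is exhausted; no directed path reaches A.

No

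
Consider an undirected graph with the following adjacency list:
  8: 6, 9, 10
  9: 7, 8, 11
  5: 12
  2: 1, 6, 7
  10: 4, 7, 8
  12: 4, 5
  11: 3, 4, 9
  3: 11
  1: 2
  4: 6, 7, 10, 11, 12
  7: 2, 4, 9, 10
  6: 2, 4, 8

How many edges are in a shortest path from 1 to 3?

Distance 0: 1.
Distance 1: 2.
Distance 2: 6, 7.
Distance 3: 4, 8, 9, 10.
Distance 4: 11, 12.
Distance 5: 3, 5 — contains 3.

5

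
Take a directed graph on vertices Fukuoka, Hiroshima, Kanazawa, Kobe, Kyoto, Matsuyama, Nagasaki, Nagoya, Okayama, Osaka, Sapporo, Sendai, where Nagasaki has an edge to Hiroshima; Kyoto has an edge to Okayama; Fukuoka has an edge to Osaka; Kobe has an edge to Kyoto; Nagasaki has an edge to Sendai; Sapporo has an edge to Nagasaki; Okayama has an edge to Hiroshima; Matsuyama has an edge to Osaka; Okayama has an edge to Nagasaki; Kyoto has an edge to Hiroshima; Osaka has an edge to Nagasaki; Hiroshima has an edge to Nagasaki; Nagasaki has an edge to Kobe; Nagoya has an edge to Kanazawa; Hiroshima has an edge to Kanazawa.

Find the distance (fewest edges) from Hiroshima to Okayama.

Distance 0: Hiroshima.
Distance 1: Kanazawa, Nagasaki.
Distance 2: Kobe, Sendai.
Distance 3: Kyoto.
Distance 4: Okayama — contains Okayama.

4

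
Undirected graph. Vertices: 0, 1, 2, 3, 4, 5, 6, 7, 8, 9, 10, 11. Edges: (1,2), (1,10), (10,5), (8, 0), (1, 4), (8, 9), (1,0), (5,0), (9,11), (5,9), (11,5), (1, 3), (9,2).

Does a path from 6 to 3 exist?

No

6 has no edges, so nothing is reachable from it.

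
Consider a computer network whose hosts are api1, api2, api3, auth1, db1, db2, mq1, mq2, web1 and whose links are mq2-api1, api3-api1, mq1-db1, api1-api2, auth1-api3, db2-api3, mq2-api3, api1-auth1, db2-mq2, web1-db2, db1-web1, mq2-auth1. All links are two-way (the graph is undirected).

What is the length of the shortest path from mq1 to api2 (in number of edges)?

6

Distance 0: mq1.
Distance 1: db1.
Distance 2: web1.
Distance 3: db2.
Distance 4: api3, mq2.
Distance 5: api1, auth1.
Distance 6: api2 — contains api2.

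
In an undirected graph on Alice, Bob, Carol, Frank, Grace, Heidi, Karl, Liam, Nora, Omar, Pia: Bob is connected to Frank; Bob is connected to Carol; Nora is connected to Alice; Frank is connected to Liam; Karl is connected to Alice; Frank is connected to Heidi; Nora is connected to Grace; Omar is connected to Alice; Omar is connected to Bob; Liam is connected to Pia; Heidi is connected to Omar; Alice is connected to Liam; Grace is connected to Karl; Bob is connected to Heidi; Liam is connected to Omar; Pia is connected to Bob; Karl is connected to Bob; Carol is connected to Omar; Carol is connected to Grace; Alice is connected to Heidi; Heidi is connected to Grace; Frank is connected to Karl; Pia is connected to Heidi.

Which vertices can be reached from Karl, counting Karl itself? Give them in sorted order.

Alice, Bob, Carol, Frank, Grace, Heidi, Karl, Liam, Nora, Omar, Pia

Start at Karl.
Its neighbours: Alice, Bob, Frank, Grace.
Then their neighbours: Carol, Heidi, Liam, Nora, Omar, Pia.
Every vertex is now reached.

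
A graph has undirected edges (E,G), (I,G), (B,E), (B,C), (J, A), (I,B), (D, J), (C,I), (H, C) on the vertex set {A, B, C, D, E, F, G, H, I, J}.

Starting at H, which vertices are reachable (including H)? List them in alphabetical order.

Start at H.
Its neighbours: C.
Then their neighbours: B, I.
Then next layer: E, G.
Nothing further is reachable.

B, C, E, G, H, I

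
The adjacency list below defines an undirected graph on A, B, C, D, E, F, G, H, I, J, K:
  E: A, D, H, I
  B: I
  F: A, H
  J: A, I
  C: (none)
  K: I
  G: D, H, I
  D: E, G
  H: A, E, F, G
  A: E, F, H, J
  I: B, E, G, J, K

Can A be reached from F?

Yes

Explore from F.
Distance 1: reach A, H.
Found A.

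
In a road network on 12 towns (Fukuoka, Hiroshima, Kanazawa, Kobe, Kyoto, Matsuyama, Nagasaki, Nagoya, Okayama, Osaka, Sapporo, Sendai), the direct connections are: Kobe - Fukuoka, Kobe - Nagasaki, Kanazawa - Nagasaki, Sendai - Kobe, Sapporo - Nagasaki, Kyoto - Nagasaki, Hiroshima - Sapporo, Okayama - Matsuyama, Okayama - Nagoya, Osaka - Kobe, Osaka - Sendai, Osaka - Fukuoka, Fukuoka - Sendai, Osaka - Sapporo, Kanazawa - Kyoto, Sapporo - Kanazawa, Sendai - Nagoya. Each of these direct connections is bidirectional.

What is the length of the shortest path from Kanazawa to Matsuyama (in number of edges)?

6

Distance 0: Kanazawa.
Distance 1: Kyoto, Nagasaki, Sapporo.
Distance 2: Hiroshima, Kobe, Osaka.
Distance 3: Fukuoka, Sendai.
Distance 4: Nagoya.
Distance 5: Okayama.
Distance 6: Matsuyama — contains Matsuyama.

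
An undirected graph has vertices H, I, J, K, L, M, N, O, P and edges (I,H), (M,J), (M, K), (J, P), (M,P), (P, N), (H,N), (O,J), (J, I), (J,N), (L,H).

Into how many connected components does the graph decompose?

From H: component {H, I, J, K, L, M, N, O, P}.
That's 1 component.

1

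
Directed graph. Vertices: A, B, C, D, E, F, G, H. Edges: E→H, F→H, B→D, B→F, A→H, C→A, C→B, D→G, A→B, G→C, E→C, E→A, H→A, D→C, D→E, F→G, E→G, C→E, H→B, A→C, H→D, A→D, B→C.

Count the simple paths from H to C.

H→A→B→C
H→A→B→D→C
H→A→B→D→E→C
H→A→B→D→E→G→C
H→A→B→D→G→C
H→A→B→F→G→C
H→A→C
H→A→D→C
... and 17 more.

25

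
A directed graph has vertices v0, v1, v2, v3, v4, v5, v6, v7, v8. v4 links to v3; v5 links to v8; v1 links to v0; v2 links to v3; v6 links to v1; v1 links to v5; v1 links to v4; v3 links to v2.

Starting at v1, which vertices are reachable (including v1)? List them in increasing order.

v0, v1, v2, v3, v4, v5, v8

Start at v1.
Its neighbours: v0, v4, v5.
Then their neighbours: v3, v8.
Then next layer: v2.
Nothing further is reachable.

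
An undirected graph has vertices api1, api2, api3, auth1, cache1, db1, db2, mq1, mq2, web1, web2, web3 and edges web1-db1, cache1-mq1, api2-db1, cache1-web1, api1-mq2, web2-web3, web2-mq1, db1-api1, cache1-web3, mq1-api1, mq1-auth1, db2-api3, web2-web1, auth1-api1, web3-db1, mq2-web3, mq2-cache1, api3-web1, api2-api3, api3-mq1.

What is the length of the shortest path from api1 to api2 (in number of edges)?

2

Distance 0: api1.
Distance 1: auth1, db1, mq1, mq2.
Distance 2: api2, api3, cache1, web1, web2, web3 — contains api2.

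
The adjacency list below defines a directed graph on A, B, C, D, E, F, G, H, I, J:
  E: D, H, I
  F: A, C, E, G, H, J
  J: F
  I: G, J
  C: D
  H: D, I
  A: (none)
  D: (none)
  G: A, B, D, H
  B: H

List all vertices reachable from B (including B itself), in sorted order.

Start at B.
Its neighbours: H.
Then their neighbours: D, I.
Then next layer: G, J.
Then next layer: A, F.
Then next layer: C, E.
Every vertex is now reached.

A, B, C, D, E, F, G, H, I, J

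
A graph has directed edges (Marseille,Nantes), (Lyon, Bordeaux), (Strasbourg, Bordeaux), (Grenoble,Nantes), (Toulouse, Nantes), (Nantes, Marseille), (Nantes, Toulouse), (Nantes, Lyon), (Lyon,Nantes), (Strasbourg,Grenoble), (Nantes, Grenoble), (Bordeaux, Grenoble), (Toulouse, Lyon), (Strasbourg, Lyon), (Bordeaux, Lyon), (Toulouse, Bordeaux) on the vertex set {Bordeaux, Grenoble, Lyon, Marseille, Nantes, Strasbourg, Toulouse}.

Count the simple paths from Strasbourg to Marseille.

5

Strasbourg→Bordeaux→Grenoble→Nantes→Marseille
Strasbourg→Bordeaux→Lyon→Nantes→Marseille
Strasbourg→Grenoble→Nantes→Marseille
Strasbourg→Lyon→Bordeaux→Grenoble→Nantes→Marseille
Strasbourg→Lyon→Nantes→Marseille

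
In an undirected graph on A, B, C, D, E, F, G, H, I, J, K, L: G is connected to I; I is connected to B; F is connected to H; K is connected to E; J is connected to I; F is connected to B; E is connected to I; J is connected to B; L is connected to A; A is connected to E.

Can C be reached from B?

Explore from B.
Distance 1: reach F, I, J.
Distance 2: reach E, G, H.
Distance 3: reach A, K.
Distance 4: reach L.
The search is exhausted without reaching C; it lies in a different component.

No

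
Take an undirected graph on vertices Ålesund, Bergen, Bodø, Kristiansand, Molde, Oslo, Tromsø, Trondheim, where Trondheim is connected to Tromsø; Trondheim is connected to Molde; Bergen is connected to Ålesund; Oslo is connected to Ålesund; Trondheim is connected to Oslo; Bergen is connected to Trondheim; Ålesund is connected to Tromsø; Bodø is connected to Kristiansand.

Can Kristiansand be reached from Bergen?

No

Explore from Bergen.
Distance 1: reach Ålesund, Trondheim.
Distance 2: reach Molde, Oslo, Tromsø.
The search is exhausted without reaching Kristiansand; it lies in a different component.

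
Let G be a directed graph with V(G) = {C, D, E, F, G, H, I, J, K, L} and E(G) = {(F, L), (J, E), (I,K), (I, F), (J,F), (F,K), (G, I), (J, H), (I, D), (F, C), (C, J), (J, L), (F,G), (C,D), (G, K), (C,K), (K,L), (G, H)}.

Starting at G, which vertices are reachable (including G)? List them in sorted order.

Start at G.
Its neighbours: H, I, K.
Then their neighbours: D, F, L.
Then next layer: C.
Then next layer: J.
Then next layer: E.
Every vertex is now reached.

C, D, E, F, G, H, I, J, K, L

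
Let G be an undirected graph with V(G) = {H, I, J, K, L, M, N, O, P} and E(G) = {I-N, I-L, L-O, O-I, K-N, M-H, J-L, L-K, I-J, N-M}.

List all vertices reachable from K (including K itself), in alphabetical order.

Start at K.
Its neighbours: L, N.
Then their neighbours: I, J, M, O.
Then next layer: H.
Nothing further is reachable.

H, I, J, K, L, M, N, O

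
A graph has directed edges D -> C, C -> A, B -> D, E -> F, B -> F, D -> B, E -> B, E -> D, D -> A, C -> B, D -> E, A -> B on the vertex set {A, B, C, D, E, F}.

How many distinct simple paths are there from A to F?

2

A→B→D→E→F
A→B→F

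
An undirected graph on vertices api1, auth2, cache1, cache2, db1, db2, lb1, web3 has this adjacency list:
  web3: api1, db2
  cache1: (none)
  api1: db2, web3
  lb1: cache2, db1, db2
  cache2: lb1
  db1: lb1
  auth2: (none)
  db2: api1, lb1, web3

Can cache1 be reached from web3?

No

Explore from web3.
Distance 1: reach api1, db2.
Distance 2: reach lb1.
Distance 3: reach cache2, db1.
The search is exhausted without reaching cache1; it lies in a different component.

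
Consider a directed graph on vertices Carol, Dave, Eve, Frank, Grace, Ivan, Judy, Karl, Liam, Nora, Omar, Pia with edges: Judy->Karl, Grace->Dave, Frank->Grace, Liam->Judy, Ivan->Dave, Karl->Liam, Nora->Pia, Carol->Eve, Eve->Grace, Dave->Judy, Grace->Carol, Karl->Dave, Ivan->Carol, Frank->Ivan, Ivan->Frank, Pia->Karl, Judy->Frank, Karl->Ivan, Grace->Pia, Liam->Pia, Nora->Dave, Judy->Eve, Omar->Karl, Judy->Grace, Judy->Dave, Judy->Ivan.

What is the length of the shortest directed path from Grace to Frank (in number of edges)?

Distance 0: Grace.
Distance 1: Carol, Dave, Pia.
Distance 2: Eve, Judy, Karl.
Distance 3: Frank, Ivan, Liam — contains Frank.

3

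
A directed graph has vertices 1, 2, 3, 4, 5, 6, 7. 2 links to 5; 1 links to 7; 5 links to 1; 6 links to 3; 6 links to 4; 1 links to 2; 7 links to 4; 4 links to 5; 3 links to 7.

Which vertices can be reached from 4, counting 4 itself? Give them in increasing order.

Start at 4.
Its neighbours: 5.
Then their neighbours: 1.
Then next layer: 2, 7.
Nothing further is reachable.

1, 2, 4, 5, 7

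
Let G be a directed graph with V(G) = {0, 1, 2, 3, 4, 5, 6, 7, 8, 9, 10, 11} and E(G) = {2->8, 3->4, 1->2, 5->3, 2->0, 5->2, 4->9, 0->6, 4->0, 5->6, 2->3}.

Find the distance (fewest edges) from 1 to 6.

Distance 0: 1.
Distance 1: 2.
Distance 2: 0, 3, 8.
Distance 3: 4, 6 — contains 6.

3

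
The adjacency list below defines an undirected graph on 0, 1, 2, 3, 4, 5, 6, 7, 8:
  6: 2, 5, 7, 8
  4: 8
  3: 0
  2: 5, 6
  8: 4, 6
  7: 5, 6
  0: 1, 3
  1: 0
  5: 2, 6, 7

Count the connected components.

From 0: component {0, 1, 3}.
From 2: component {2, 4, 5, 6, 7, 8}.
That's 2 components.

2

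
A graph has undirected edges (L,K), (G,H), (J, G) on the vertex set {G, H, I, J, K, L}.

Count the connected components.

3

From G: component {G, H, J}.
From I: component {I}.
From K: component {K, L}.
That's 3 components.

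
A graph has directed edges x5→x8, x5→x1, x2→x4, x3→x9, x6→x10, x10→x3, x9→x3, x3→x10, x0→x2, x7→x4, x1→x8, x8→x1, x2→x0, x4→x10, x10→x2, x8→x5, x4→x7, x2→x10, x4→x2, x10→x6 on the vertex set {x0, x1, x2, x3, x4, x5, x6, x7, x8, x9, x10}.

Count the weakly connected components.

2

From x0: component {x0, x2, x3, x4, x6, x7, x9, x10}.
From x1: component {x1, x5, x8}.
That's 2 components.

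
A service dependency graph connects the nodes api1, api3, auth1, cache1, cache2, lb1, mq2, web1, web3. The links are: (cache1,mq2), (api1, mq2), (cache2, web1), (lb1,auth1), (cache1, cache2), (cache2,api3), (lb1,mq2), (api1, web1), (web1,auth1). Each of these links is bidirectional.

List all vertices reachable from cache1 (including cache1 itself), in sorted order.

Start at cache1.
Its neighbours: cache2, mq2.
Then their neighbours: api1, api3, lb1, web1.
Then next layer: auth1.
Nothing further is reachable.

api1, api3, auth1, cache1, cache2, lb1, mq2, web1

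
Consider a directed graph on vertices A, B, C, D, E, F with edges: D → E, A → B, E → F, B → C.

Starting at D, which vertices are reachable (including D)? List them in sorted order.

D, E, F

Start at D.
Its neighbours: E.
Then their neighbours: F.
Nothing further is reachable.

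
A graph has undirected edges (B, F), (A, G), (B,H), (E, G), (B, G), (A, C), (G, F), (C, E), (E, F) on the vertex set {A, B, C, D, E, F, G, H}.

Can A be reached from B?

Yes

Explore from B.
Distance 1: reach F, G, H.
Distance 2: reach A, E.
Found A.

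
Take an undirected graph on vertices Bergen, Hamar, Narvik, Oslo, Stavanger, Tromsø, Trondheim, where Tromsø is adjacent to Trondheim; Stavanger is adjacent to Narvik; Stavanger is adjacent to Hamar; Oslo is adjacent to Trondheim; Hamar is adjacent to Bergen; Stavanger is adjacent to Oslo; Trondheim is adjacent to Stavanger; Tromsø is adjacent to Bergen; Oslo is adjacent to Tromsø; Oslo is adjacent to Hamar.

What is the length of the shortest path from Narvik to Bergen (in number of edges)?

3

Distance 0: Narvik.
Distance 1: Stavanger.
Distance 2: Hamar, Oslo, Trondheim.
Distance 3: Bergen, Tromsø — contains Bergen.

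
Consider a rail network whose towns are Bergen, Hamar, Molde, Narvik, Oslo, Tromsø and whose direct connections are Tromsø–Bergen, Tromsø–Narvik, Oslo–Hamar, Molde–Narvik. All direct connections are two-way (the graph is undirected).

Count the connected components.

2

From Bergen: component {Bergen, Molde, Narvik, Tromsø}.
From Hamar: component {Hamar, Oslo}.
That's 2 components.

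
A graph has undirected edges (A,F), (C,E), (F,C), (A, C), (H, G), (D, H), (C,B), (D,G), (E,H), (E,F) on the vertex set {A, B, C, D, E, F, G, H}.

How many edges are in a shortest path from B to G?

Distance 0: B.
Distance 1: C.
Distance 2: A, E, F.
Distance 3: H.
Distance 4: D, G — contains G.

4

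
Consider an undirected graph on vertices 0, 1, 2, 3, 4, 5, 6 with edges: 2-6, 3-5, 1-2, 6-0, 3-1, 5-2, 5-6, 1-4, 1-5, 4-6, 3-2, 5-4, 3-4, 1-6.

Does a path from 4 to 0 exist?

Yes

Explore from 4.
Distance 1: reach 1, 3, 5, 6.
Distance 2: reach 0, 2.
Found 0.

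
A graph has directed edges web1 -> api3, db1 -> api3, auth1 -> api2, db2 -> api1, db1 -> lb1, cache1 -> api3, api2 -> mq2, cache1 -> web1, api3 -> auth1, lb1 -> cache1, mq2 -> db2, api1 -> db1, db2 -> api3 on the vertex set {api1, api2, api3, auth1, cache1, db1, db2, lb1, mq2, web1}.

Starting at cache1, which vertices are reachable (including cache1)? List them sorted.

Start at cache1.
Its neighbours: api3, web1.
Then their neighbours: auth1.
Then next layer: api2.
Then next layer: mq2.
Then next layer: db2.
Then next layer: api1.
Then next layer: db1.
Then next layer: lb1.
Every vertex is now reached.

api1, api2, api3, auth1, cache1, db1, db2, lb1, mq2, web1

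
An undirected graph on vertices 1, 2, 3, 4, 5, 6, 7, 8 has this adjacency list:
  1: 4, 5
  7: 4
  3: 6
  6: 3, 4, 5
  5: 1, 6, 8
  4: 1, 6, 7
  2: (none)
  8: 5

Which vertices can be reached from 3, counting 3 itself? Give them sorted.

1, 3, 4, 5, 6, 7, 8

Start at 3.
Its neighbours: 6.
Then their neighbours: 4, 5.
Then next layer: 1, 7, 8.
Nothing further is reachable.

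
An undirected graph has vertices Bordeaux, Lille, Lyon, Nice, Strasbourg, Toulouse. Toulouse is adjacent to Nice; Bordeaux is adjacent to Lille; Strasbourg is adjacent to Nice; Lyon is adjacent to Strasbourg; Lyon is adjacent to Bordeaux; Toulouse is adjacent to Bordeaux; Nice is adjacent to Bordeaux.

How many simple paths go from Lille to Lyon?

3

Lille–Bordeaux–Lyon
Lille–Bordeaux–Nice–Strasbourg–Lyon
Lille–Bordeaux–Toulouse–Nice–Strasbourg–Lyon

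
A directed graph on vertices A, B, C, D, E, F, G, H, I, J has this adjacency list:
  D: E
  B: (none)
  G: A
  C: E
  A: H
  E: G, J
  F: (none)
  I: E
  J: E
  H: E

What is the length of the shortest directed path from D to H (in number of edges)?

4

Distance 0: D.
Distance 1: E.
Distance 2: G, J.
Distance 3: A.
Distance 4: H — contains H.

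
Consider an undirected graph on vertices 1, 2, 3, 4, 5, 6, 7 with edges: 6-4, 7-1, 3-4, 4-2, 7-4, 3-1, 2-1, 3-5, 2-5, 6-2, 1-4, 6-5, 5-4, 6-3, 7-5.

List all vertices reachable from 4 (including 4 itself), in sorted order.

1, 2, 3, 4, 5, 6, 7

Start at 4.
Its neighbours: 1, 2, 3, 5, 6, 7.
Every vertex is now reached.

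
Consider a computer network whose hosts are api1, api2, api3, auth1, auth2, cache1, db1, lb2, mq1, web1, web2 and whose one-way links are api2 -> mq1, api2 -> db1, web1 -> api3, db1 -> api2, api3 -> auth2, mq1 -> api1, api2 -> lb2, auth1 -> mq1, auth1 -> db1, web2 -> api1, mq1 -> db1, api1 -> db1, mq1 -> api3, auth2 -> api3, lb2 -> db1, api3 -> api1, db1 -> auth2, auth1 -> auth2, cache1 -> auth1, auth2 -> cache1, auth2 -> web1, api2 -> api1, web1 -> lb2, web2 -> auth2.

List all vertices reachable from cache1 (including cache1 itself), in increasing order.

api1, api2, api3, auth1, auth2, cache1, db1, lb2, mq1, web1

Start at cache1.
Its neighbours: auth1.
Then their neighbours: auth2, db1, mq1.
Then next layer: api1, api2, api3, web1.
Then next layer: lb2.
Nothing further is reachable.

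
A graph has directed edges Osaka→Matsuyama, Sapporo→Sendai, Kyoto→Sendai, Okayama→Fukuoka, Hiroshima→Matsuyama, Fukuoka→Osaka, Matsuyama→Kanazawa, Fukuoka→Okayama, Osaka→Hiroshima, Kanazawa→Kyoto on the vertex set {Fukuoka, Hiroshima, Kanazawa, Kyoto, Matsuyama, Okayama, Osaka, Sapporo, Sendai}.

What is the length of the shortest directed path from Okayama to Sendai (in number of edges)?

Distance 0: Okayama.
Distance 1: Fukuoka.
Distance 2: Osaka.
Distance 3: Hiroshima, Matsuyama.
Distance 4: Kanazawa.
Distance 5: Kyoto.
Distance 6: Sendai — contains Sendai.

6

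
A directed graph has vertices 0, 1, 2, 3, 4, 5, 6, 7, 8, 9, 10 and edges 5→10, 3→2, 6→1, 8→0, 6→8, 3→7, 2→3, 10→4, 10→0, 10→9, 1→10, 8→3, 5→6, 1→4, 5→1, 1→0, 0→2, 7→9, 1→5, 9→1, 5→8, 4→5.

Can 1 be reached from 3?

Yes

Explore from 3.
Distance 1: reach 2, 7.
Distance 2: reach 9.
Distance 3: reach 1.
Found 1.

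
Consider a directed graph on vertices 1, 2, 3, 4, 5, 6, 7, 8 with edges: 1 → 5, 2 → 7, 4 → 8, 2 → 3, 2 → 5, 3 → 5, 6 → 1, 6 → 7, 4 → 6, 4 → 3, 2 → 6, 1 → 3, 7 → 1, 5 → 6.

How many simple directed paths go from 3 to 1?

3→5→6→1
3→5→6→7→1

2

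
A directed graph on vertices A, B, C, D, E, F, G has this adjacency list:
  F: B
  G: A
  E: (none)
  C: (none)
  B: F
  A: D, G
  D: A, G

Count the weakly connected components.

4

From A: component {A, D, G}.
From B: component {B, F}.
From C: component {C}.
From E: component {E}.
That's 4 components.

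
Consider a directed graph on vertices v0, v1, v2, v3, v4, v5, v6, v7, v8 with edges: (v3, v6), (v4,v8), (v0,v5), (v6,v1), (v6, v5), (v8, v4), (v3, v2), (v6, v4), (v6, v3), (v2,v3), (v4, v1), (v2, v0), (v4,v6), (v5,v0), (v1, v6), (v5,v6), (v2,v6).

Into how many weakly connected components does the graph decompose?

From v0: component {v0, v1, v2, v3, v4, v5, v6, v8}.
From v7: component {v7}.
That's 2 components.

2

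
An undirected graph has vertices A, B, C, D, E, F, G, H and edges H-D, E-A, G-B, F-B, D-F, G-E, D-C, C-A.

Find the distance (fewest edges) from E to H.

4

Distance 0: E.
Distance 1: A, G.
Distance 2: B, C.
Distance 3: D, F.
Distance 4: H — contains H.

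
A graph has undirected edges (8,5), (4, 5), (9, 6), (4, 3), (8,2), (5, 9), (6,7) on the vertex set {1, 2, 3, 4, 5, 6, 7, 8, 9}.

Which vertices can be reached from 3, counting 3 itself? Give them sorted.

Start at 3.
Its neighbours: 4.
Then their neighbours: 5.
Then next layer: 8, 9.
Then next layer: 2, 6.
Then next layer: 7.
Nothing further is reachable.

2, 3, 4, 5, 6, 7, 8, 9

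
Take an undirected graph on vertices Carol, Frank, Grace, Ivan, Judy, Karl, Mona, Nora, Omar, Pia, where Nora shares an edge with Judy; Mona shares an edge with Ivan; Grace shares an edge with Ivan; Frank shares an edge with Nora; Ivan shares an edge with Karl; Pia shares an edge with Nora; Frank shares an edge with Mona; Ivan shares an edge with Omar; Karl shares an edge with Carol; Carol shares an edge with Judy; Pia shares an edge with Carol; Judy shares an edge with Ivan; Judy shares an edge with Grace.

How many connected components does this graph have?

From Carol: component {Carol, Frank, Grace, Ivan, Judy, Karl, Mona, Nora, Omar, Pia}.
That's 1 component.

1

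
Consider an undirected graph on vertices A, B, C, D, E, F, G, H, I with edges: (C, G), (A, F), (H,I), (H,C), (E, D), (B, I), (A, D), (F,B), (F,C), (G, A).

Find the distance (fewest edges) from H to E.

5

Distance 0: H.
Distance 1: C, I.
Distance 2: B, F, G.
Distance 3: A.
Distance 4: D.
Distance 5: E — contains E.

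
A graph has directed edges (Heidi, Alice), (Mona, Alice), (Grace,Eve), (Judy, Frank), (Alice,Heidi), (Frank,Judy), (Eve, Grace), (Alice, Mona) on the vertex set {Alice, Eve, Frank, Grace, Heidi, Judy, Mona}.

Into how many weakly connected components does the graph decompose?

3

From Alice: component {Alice, Heidi, Mona}.
From Eve: component {Eve, Grace}.
From Frank: component {Frank, Judy}.
That's 3 components.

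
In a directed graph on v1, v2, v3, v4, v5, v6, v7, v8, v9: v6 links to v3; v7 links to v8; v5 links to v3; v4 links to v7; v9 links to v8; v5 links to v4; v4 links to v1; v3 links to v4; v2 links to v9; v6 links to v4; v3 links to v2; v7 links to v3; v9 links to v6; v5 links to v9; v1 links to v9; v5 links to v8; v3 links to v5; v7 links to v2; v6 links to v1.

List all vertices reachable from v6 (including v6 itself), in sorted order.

Start at v6.
Its neighbours: v1, v3, v4.
Then their neighbours: v2, v5, v7, v9.
Then next layer: v8.
Every vertex is now reached.

v1, v2, v3, v4, v5, v6, v7, v8, v9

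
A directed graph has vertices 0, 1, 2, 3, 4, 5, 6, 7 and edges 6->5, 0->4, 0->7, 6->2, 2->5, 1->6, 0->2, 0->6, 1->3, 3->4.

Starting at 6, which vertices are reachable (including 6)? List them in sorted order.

Start at 6.
Its neighbours: 2, 5.
Nothing further is reachable.

2, 5, 6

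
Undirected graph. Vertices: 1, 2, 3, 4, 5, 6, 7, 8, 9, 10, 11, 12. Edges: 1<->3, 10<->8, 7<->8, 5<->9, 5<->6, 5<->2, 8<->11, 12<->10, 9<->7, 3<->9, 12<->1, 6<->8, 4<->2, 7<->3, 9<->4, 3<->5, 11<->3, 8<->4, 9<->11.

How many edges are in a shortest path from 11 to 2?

3

Distance 0: 11.
Distance 1: 3, 8, 9.
Distance 2: 1, 4, 5, 6, 7, 10.
Distance 3: 2, 12 — contains 2.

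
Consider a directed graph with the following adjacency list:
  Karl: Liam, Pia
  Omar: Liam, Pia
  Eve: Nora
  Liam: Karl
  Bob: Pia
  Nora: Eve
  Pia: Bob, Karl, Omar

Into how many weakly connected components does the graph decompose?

2

From Bob: component {Bob, Karl, Liam, Omar, Pia}.
From Eve: component {Eve, Nora}.
That's 2 components.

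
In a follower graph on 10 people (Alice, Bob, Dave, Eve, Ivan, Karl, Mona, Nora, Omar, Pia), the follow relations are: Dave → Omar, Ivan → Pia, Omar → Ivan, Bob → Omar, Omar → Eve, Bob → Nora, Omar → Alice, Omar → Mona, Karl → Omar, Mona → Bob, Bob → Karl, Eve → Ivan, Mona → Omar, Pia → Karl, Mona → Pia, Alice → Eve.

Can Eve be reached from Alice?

Explore from Alice.
Distance 1: reach Eve.
Found Eve.

Yes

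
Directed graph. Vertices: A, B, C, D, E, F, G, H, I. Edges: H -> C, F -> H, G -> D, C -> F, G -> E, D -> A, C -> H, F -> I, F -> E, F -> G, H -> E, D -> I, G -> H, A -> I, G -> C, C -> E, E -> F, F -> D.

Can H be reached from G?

Explore from G.
Distance 1: reach C, D, E, H.
Found H.

Yes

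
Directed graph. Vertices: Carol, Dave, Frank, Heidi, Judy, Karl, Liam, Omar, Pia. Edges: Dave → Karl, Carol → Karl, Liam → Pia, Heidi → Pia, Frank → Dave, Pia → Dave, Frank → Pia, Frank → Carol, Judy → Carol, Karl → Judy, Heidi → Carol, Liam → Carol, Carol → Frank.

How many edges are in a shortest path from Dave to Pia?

Distance 0: Dave.
Distance 1: Karl.
Distance 2: Judy.
Distance 3: Carol.
Distance 4: Frank.
Distance 5: Pia — contains Pia.

5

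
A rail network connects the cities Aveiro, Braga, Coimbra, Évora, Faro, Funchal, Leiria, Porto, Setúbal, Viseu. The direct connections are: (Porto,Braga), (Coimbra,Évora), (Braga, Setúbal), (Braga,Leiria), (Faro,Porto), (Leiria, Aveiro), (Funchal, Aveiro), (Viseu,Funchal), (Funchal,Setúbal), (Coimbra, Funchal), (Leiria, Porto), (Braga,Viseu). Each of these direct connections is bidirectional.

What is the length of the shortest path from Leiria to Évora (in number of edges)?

4

Distance 0: Leiria.
Distance 1: Aveiro, Braga, Porto.
Distance 2: Faro, Funchal, Setúbal, Viseu.
Distance 3: Coimbra.
Distance 4: Évora — contains Évora.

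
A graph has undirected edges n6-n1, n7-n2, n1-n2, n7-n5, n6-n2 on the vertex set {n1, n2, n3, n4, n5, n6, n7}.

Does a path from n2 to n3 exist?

Explore from n2.
Distance 1: reach n1, n6, n7.
Distance 2: reach n5.
The search is exhausted without reaching n3; it lies in a different component.

No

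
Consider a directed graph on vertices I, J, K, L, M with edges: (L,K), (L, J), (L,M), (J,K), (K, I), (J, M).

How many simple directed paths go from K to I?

K→I

1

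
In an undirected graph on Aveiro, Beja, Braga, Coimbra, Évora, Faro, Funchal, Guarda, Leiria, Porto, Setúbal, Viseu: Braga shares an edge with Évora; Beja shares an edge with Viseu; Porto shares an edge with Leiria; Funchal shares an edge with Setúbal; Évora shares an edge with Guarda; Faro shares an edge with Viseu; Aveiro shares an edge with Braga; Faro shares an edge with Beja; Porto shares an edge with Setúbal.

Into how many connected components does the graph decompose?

From Aveiro: component {Aveiro, Braga, Évora, Guarda}.
From Beja: component {Beja, Faro, Viseu}.
From Coimbra: component {Coimbra}.
From Funchal: component {Funchal, Leiria, Porto, Setúbal}.
That's 4 components.

4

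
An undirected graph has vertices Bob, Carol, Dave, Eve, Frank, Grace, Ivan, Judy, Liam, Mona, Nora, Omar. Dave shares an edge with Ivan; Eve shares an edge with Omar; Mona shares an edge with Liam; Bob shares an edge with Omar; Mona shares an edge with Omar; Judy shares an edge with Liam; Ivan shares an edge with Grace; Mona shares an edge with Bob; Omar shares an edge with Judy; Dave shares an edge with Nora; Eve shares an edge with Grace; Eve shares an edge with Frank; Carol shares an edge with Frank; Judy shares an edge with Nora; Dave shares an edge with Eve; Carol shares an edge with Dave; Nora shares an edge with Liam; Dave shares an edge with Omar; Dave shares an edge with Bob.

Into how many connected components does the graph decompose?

1

From Bob: component {Bob, Carol, Dave, Eve, Frank, Grace, Ivan, Judy, Liam, Mona, Nora, Omar}.
That's 1 component.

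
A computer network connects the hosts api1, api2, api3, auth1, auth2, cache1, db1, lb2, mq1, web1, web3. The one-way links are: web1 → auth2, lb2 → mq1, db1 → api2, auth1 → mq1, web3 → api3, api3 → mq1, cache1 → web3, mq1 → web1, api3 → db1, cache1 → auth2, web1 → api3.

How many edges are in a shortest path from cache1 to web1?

Distance 0: cache1.
Distance 1: auth2, web3.
Distance 2: api3.
Distance 3: db1, mq1.
Distance 4: api2, web1 — contains web1.

4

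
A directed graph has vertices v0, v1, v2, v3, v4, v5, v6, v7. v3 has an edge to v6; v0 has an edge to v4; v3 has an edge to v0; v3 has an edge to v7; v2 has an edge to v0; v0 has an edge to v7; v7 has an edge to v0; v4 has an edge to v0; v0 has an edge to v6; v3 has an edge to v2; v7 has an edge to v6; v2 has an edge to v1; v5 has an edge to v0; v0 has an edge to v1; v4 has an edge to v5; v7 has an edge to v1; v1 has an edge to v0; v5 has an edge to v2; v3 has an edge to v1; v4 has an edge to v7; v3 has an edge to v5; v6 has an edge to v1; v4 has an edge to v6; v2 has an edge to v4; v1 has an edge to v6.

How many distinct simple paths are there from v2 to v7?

8

v2→v0→v4→v7
v2→v0→v7
v2→v1→v0→v4→v7
v2→v1→v0→v7
v2→v4→v0→v7
v2→v4→v5→v0→v7
v2→v4→v6→v1→v0→v7
v2→v4→v7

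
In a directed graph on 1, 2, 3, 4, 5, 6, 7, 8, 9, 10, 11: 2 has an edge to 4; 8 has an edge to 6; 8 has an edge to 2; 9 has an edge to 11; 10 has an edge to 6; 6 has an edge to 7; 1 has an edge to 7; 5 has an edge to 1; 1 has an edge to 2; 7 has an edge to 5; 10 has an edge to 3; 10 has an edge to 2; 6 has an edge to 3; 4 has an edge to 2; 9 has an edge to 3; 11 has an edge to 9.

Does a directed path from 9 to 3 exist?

Yes

Explore from 9.
Distance 1: reach 3, 11.
Found 3.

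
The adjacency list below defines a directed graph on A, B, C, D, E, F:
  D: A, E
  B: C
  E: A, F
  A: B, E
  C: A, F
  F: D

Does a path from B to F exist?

Yes

Explore from B.
Distance 1: reach C.
Distance 2: reach A, F.
Found F.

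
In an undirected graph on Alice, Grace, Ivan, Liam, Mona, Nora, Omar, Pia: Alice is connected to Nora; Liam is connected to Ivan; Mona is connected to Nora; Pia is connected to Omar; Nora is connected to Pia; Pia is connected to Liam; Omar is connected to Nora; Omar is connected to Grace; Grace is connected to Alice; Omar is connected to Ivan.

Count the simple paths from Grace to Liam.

7

Grace–Alice–Nora–Omar–Ivan–Liam
Grace–Alice–Nora–Omar–Pia–Liam
Grace–Alice–Nora–Pia–Liam
Grace–Alice–Nora–Pia–Omar–Ivan–Liam
Grace–Omar–Ivan–Liam
Grace–Omar–Nora–Pia–Liam
Grace–Omar–Pia–Liam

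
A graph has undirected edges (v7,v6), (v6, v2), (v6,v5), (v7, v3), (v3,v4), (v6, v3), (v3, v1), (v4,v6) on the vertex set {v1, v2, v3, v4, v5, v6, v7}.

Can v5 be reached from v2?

Explore from v2.
Distance 1: reach v6.
Distance 2: reach v3, v4, v5, v7.
Found v5.

Yes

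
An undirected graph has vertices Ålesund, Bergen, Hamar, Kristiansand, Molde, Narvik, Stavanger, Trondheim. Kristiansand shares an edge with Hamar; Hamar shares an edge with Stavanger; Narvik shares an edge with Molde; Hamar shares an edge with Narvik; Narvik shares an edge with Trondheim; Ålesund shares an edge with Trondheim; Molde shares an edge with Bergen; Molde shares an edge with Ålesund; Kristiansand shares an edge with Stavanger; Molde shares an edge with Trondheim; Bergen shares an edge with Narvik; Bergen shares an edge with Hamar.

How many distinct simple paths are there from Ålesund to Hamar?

13

Ålesund–Molde–Bergen–Hamar
Ålesund–Molde–Bergen–Narvik–Hamar
Ålesund–Molde–Narvik–Bergen–Hamar
Ålesund–Molde–Narvik–Hamar
Ålesund–Molde–Trondheim–Narvik–Bergen–Hamar
Ålesund–Molde–Trondheim–Narvik–Hamar
Ålesund–Trondheim–Molde–Bergen–Hamar
Ålesund–Trondheim–Molde–Bergen–Narvik–Hamar
Ålesund–Trondheim–Molde–Narvik–Bergen–Hamar
Ålesund–Trondheim–Molde–Narvik–Hamar
Ålesund–Trondheim–Narvik–Bergen–Hamar
Ålesund–Trondheim–Narvik–Hamar
Ålesund–Trondheim–Narvik–Molde–Bergen–Hamar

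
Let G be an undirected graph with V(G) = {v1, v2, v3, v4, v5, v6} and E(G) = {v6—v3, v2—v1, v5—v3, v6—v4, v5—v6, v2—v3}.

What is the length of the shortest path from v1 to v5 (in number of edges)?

Distance 0: v1.
Distance 1: v2.
Distance 2: v3.
Distance 3: v5, v6 — contains v5.

3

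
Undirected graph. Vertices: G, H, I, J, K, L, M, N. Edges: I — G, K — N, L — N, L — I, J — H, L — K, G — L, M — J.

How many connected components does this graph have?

2

From G: component {G, I, K, L, N}.
From H: component {H, J, M}.
That's 2 components.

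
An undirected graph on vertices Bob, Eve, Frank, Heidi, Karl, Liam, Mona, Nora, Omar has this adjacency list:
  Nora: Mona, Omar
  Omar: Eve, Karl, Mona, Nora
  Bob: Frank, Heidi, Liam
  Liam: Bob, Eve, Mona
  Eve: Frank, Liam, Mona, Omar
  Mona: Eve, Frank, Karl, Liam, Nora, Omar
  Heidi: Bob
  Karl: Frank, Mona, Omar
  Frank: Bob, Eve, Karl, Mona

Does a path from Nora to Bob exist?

Yes

Explore from Nora.
Distance 1: reach Mona, Omar.
Distance 2: reach Eve, Frank, Karl, Liam.
Distance 3: reach Bob.
Found Bob.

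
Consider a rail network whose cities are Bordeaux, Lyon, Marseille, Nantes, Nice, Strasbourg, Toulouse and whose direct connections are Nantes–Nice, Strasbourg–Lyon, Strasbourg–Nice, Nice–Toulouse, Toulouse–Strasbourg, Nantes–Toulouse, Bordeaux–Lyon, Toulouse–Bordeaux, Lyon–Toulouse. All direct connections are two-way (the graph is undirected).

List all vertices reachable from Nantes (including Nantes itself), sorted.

Start at Nantes.
Its neighbours: Nice, Toulouse.
Then their neighbours: Bordeaux, Lyon, Strasbourg.
Nothing further is reachable.

Bordeaux, Lyon, Nantes, Nice, Strasbourg, Toulouse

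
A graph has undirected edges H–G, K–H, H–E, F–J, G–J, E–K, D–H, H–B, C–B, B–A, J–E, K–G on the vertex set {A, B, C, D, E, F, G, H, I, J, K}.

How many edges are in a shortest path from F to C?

5

Distance 0: F.
Distance 1: J.
Distance 2: E, G.
Distance 3: H, K.
Distance 4: B, D.
Distance 5: A, C — contains C.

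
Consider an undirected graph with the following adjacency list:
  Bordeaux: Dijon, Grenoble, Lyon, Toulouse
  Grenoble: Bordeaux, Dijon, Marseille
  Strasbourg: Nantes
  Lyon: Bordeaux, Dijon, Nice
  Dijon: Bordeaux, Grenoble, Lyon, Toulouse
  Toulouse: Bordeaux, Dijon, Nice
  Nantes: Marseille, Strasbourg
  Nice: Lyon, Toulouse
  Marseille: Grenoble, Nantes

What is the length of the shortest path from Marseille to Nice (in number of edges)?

Distance 0: Marseille.
Distance 1: Grenoble, Nantes.
Distance 2: Bordeaux, Dijon, Strasbourg.
Distance 3: Lyon, Toulouse.
Distance 4: Nice — contains Nice.

4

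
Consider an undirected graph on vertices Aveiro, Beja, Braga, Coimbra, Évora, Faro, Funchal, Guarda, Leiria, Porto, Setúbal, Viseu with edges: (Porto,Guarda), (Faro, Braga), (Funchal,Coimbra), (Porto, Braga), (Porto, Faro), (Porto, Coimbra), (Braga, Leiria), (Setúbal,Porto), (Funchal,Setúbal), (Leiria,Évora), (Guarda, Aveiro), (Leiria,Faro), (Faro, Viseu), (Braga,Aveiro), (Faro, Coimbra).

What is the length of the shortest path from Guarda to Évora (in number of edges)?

Distance 0: Guarda.
Distance 1: Aveiro, Porto.
Distance 2: Braga, Coimbra, Faro, Setúbal.
Distance 3: Funchal, Leiria, Viseu.
Distance 4: Évora — contains Évora.

4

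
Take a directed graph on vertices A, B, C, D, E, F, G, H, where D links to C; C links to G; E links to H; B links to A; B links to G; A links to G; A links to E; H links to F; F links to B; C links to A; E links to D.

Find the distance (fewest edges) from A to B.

Distance 0: A.
Distance 1: E, G.
Distance 2: D, H.
Distance 3: C, F.
Distance 4: B — contains B.

4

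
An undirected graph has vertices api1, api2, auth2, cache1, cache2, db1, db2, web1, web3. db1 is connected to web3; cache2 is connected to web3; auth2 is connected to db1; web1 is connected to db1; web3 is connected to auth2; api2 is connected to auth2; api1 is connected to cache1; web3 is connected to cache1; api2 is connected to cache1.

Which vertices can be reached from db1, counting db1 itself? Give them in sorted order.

api1, api2, auth2, cache1, cache2, db1, web1, web3

Start at db1.
Its neighbours: auth2, web1, web3.
Then their neighbours: api2, cache1, cache2.
Then next layer: api1.
Nothing further is reachable.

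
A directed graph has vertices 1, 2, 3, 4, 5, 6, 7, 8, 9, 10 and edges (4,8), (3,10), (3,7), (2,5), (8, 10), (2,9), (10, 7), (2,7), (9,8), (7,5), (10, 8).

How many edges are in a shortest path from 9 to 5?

Distance 0: 9.
Distance 1: 8.
Distance 2: 10.
Distance 3: 7.
Distance 4: 5 — contains 5.

4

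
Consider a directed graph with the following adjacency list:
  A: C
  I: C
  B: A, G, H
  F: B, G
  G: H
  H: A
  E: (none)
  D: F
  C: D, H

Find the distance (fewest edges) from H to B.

Distance 0: H.
Distance 1: A.
Distance 2: C.
Distance 3: D.
Distance 4: F.
Distance 5: B, G — contains B.

5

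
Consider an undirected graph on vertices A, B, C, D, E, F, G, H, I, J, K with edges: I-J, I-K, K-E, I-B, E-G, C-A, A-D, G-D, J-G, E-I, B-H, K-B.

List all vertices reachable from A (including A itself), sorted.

A, B, C, D, E, G, H, I, J, K

Start at A.
Its neighbours: C, D.
Then their neighbours: G.
Then next layer: E, J.
Then next layer: I, K.
Then next layer: B.
Then next layer: H.
Nothing further is reachable.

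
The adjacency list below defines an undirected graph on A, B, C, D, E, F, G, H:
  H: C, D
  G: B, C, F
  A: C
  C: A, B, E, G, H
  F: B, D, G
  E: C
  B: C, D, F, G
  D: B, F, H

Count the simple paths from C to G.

8

C–B–D–F–G
C–B–F–G
C–B–G
C–G
C–H–D–B–F–G
C–H–D–B–G
C–H–D–F–B–G
C–H–D–F–G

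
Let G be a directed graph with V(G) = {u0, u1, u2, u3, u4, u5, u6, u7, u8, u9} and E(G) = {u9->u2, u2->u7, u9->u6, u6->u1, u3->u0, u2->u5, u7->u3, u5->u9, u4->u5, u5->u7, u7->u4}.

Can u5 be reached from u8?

u8 has no outgoing edges, so nothing is reachable from it.

No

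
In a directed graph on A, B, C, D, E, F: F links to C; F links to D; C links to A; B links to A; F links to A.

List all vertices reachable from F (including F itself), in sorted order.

Start at F.
Its neighbours: A, C, D.
Nothing further is reachable.

A, C, D, F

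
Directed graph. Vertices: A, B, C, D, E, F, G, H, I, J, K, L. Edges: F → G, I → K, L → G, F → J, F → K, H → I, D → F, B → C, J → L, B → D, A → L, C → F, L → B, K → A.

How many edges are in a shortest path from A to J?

5

Distance 0: A.
Distance 1: L.
Distance 2: B, G.
Distance 3: C, D.
Distance 4: F.
Distance 5: J, K — contains J.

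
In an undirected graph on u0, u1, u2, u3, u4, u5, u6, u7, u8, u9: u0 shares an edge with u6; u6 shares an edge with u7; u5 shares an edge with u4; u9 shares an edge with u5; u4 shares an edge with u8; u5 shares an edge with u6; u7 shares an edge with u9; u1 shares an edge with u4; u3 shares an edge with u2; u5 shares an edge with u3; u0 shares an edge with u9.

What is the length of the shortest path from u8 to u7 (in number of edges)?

Distance 0: u8.
Distance 1: u4.
Distance 2: u1, u5.
Distance 3: u3, u6, u9.
Distance 4: u0, u2, u7 — contains u7.

4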